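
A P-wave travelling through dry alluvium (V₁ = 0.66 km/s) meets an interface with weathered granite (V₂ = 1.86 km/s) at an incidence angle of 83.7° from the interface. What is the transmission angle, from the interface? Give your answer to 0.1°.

Convert to the normal: θ₁ = 90° − 83.7° = 6.3°.
Snell's law: sin θ₂ = (V₂/V₁)·sin θ₁ = (1.86/0.66)·sin 6.3° = 0.3093.
θ₂ = arcsin 0.3093 = 18.01° from the normal.
From the interface: 90° − 18.01° = 71.99°.

72.0°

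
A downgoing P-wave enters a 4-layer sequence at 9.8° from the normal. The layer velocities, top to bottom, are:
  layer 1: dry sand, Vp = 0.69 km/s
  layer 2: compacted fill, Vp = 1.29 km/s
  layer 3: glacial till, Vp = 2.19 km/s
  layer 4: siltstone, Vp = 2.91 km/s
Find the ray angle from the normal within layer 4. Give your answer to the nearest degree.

Snell's law across each interface conserves sin θ / V, so sin θ_4 = V_4·sin θ₁/V₁.
sin θ_4 = 2.91 × sin 9.8° / 0.69 = 0.7178.
θ_4 = arcsin 0.7178 = 45.88°.

46°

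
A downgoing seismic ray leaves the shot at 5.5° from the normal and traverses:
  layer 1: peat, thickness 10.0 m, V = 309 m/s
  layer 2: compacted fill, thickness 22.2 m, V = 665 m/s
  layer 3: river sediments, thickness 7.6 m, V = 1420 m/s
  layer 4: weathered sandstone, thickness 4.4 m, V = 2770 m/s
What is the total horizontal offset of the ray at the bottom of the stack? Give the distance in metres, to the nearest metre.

p = sin θ₁/V₁ = sin 5.5°/309 = 3.1018e-04 s/m is conserved through the stack.
Layer 1: θ = 5.50°; offset = 10.0·tan 5.50° = 0.963 m.
Layer 2: sin θ = p·665 = 0.2063 → θ = 11.90°; offset = 22.2·tan 11.90° = 4.680 m.
Layer 3: sin θ = p·1420 = 0.4405 → θ = 26.13°; offset = 7.6·tan 26.13° = 3.729 m.
Layer 4: sin θ = p·2770 = 0.8592 → θ = 59.23°; offset = 4.4·tan 59.23° = 7.389 m.
Summing the layer offsets gives 16.760 m.

17 m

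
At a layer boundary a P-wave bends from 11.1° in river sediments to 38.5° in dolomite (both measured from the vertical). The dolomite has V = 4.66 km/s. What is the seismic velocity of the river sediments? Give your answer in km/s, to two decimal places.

1.44 km/s

Snell's law: sin 11.1°/V₁ = sin 38.5°/V₂.
V₁ = V₂·sin 11.1°/sin 38.5° = 4.66 × 0.3093 = 1.44 km/s.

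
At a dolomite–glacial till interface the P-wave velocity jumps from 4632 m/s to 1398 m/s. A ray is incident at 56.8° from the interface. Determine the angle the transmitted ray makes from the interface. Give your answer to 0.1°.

80.5°

Angle from the normal: 90° − 56.8° = 33.2°.
sin θ₁/V₁ = sin θ₂/V₂ ⇒ sin θ₂ = 1398·sin 33.2°/4632 = 1398·0.5476/4632 = 0.1653.
θ₂ = sin⁻¹(0.1653) = 9.51° (from vertical).
From the interface: 90° − 9.51° = 80.49°.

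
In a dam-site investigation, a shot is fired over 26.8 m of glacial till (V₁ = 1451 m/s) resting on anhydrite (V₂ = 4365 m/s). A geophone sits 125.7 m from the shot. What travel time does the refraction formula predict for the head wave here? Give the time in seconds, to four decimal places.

0.0636 s

t = x/V₂ + 2h·√(V₂²−V₁²)/(V₁V₂).
√(V₂²−V₁²) = √(4365²−1451²) = 4116.8 m/s; delay term = 2·26.8·4116.8/(1451·4365) = 0.03484 s.
t = 125.7/4365 + 0.03484 = 0.06364 s.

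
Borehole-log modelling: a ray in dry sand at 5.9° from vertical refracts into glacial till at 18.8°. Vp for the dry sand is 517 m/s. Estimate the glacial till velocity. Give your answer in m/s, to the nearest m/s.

Snell's law: sin 5.9°/V₁ = sin 18.8°/V₂.
V₂ = V₁·sin 18.8°/sin 5.9° = 517 × 3.1351 = 1620.85 m/s.

1621 m/s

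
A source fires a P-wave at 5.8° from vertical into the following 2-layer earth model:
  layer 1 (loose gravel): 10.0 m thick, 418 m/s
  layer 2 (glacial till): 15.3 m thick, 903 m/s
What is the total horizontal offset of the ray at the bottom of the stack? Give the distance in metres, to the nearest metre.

Ray parameter p = sin 5.8° / 418 m/s = 2.4176e-04 s/m.
Layer 1: θ = 5.80°; offset = 10.0·tan 5.80° = 1.016 m.
Layer 2: sin θ = p·903 = 0.2183 → θ = 12.61°; offset = 15.3·tan 12.61° = 3.423 m.
Total horizontal offset = 4.438 m.

4 m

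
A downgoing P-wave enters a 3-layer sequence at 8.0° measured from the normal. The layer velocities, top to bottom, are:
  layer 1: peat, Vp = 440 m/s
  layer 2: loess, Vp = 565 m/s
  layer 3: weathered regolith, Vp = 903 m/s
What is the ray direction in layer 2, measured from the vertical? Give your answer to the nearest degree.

10°

Snell's law across each interface conserves sin θ / V, so sin θ_2 = V_2·sin θ₁/V₁.
sin θ_2 = 565 × sin 8.0° / 440 = 0.1787.
θ_2 = arcsin 0.1787 = 10.29°.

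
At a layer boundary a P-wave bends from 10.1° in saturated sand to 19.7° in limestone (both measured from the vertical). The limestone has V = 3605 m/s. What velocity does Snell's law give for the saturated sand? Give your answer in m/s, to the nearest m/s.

1875 m/s

sin 10.1° = 0.1754; sin 19.7° = 0.3371.
V₁ = V₂·(sin θ₁/sin θ₂) = 3605·(0.1754/0.3371) = 1875.43 m/s.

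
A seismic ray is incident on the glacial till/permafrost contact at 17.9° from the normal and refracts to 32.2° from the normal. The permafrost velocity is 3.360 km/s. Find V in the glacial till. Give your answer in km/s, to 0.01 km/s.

Snell's law: sin 17.9°/V₁ = sin 32.2°/V₂.
V₁ = V₂·sin 17.9°/sin 32.2° = 3.360 × 0.5768 = 1.94 km/s.

1.94 km/s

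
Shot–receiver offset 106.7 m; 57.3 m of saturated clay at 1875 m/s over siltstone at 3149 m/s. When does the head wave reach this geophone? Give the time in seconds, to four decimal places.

t = x/V₂ + 2h·√(V₂²−V₁²)/(V₁V₂).
√(V₂²−V₁²) = √(3149²−1875²) = 2529.9 m/s; delay term = 2·57.3·2529.9/(1875·3149) = 0.04910 s.
t = 106.7/3149 + 0.04910 = 0.08299 s.

0.0830 s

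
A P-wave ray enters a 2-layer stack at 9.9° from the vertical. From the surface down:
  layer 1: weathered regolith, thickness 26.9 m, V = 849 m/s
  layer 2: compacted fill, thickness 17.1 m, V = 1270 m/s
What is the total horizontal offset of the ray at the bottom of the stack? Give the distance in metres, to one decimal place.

Apply Snell's law at each interface; in layer i the horizontal offset is hᵢ·tan θᵢ.
Layer 1: θ = 9.90°; offset = 26.9·tan 9.90° = 4.695 m.
Layer 2: sin θ = 1270·sin 9.9°/849 = 0.2572, θ = 14.90°; offset = 17.1·tan 14.90° = 4.551 m.
Σ offsets = 9.246 m.

9.2 m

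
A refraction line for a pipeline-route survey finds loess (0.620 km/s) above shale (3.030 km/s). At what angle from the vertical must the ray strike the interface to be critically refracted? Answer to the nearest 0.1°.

Critical incidence: sin θ_c = V₁/V₂ = 0.620/3.030 = 0.2046.
θ_c = arcsin 0.2046 = 11.81°.

11.8°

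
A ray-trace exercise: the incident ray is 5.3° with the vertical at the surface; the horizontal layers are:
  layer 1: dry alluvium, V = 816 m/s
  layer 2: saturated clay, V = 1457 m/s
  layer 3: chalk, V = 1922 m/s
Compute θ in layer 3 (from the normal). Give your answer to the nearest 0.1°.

12.6°

Snell's law across each interface conserves sin θ / V, so sin θ_3 = V_3·sin θ₁/V₁.
sin θ_3 = 1922 × sin 5.3° / 816 = 0.2176.
θ_3 = 12.57° from the vertical.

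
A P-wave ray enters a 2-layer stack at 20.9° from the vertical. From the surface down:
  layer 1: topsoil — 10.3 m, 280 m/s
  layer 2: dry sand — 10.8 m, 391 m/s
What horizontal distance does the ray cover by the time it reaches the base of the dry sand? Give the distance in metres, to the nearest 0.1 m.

10.1 m

Apply Snell's law at each interface; in layer i the horizontal offset is hᵢ·tan θᵢ.
Layer 1: θ = 20.90°; offset = 10.3·tan 20.90° = 3.933 m.
Layer 2: sin θ = 391·sin 20.9°/280 = 0.4982, θ = 29.88°; offset = 10.8·tan 29.88° = 6.205 m.
Σ offsets = 10.138 m.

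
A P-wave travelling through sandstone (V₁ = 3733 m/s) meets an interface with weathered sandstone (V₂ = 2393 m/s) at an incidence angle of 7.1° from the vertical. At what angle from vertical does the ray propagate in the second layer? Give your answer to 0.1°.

Snell's law: sin θ₂ = (V₂/V₁)·sin θ₁ = (2393/3733)·sin 7.1° = 0.0792.
θ₂ = sin⁻¹(0.0792) = 4.54° (from vertical).

4.5°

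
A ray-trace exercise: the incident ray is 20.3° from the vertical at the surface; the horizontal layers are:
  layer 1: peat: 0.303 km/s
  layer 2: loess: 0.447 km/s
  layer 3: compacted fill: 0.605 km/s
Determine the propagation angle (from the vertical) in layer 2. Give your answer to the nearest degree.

Snell's law across each interface conserves sin θ / V, so sin θ_2 = V_2·sin θ₁/V₁.
sin θ_2 = 0.447 × sin 20.3° / 0.303 = 0.5118.
θ_2 = arcsin 0.5118 = 30.78°.

31°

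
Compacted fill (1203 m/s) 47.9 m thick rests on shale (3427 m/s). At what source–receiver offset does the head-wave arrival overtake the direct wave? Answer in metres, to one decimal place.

138.2 m

x_cross = 2h·√((V₂+V₁)/(V₂−V₁)).
(V₂+V₁)/(V₂−V₁) = (3427+1203)/(3427−1203) = 2.0818; √ = 1.4429.
x_cross = 2·47.9·1.4429 = 138.23 m.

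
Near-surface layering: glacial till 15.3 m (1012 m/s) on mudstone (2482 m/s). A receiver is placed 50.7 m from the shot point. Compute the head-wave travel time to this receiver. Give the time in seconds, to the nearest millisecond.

t = x/V₂ + 2h·√(V₂²−V₁²)/(V₁V₂).
√(V₂²−V₁²) = √(2482²−1012²) = 2266.3 m/s; delay term = 2·15.3·2266.3/(1012·2482) = 0.02761 s.
t = 50.7/2482 + 0.02761 = 0.04804 s.

0.048 s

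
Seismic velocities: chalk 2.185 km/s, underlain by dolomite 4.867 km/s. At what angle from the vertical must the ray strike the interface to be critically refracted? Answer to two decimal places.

At critical incidence the refracted ray runs along the interface (θ₂ = 90°), so sin θ_c = V₁/V₂.
θ_c = arcsin(2.185/4.867) = arcsin 0.4489 = 26.68°.

26.68°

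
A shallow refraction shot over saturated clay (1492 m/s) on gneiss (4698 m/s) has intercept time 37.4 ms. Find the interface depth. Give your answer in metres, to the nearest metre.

θ_c = arcsin(1492/4698) = 18.52°; cos θ_c = 0.9482.
tᵢ = 2h cos θ_c/V₁ ⇒ h = tᵢ·V₁/(2 cos θ_c) = 0.0374·1492/(2·0.9482) = 29.42 m.

29 m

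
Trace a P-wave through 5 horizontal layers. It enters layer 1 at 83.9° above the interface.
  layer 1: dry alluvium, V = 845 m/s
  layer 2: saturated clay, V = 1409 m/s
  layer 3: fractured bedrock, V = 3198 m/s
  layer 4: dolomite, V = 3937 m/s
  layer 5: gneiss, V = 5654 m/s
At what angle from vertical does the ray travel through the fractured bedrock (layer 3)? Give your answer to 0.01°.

From the normal: θ₁ = 90° − 83.9° = 6.1°.
Snell's law across each interface conserves sin θ / V, so sin θ_3 = V_3·sin θ₁/V₁.
sin θ_3 = 3198 × sin 6.1° / 845 = 0.4022.
θ_3 = 23.71° from the vertical.

23.71°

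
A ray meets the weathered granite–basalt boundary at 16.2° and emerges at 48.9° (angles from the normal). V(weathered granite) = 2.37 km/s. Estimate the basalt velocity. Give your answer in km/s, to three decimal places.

6.401 km/s

sin 16.2° = 0.2790; sin 48.9° = 0.7536.
V₂ = V₁·(sin θ₂/sin θ₁) = 2.37·(0.7536/0.2790) = 6.401 km/s.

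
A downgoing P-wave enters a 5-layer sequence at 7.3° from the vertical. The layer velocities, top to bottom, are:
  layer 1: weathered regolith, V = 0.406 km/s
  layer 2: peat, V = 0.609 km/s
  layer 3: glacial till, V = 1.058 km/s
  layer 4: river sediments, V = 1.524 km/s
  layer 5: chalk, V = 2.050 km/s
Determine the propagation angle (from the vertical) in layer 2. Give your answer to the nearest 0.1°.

11.0°

Ray parameter p = sin 7.3° / 0.406 = 3.1297e-01 s/km.
sin θ_2 = p·V_2 = 3.1297e-01 × 0.609 = 0.1906.
θ_2 = 10.99° from the vertical.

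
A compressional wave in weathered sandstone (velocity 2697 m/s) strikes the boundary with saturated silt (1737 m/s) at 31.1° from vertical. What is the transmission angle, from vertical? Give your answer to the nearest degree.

19°

sin θ₁/V₁ = sin θ₂/V₂ ⇒ sin θ₂ = 1737·sin 31.1°/2697 = 1737·0.5165/2697 = 0.3327.
θ₂ = sin⁻¹(0.3327) = 19.43° (from vertical).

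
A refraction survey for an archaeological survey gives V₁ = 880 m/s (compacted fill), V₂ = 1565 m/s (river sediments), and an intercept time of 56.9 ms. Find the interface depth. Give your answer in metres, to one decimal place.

30.3 m

θ_c = arcsin(880/1565) = 34.22°; cos θ_c = 0.8269.
tᵢ = 2h cos θ_c/V₁ ⇒ h = tᵢ·V₁/(2 cos θ_c) = 0.0569·880/(2·0.8269) = 30.28 m.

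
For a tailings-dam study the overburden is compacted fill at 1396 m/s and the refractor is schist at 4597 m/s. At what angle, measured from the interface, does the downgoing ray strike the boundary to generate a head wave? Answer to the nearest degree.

72°

Critical incidence: sin θ_c = V₁/V₂ = 1396/4597 = 0.3037.
θ_c = arcsin 0.3037 = 17.68°.
Measured from the interface: 90° − 17.68° = 72.32°.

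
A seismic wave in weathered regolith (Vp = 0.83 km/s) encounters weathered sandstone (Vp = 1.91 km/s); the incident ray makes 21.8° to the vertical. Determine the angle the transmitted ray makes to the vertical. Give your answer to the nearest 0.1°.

58.7°

Snell's law: sin θ₂ = (V₂/V₁)·sin θ₁ = (1.91/0.83)·sin 21.8° = 0.8546.
θ₂ = sin⁻¹(0.8546) = 58.71° (from vertical).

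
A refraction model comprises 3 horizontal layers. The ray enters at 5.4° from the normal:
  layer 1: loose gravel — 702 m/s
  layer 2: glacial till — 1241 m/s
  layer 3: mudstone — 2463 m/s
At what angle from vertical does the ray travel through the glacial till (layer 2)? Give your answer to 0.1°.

9.6°

Ray parameter p = sin 5.4° / 702 = 1.3406e-04 s/m.
sin θ_2 = p·V_2 = 1.3406e-04 × 1241 = 0.1664.
θ_2 = 9.58° from the vertical.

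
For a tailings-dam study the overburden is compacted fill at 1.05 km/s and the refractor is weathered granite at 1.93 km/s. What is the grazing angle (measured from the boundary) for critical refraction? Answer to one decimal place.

Critical incidence: sin θ_c = V₁/V₂ = 1.05/1.93 = 0.5440.
θ_c = arcsin 0.5440 = 32.96°.
Measured from the interface: 90° − 32.96° = 57.04°.

57.0°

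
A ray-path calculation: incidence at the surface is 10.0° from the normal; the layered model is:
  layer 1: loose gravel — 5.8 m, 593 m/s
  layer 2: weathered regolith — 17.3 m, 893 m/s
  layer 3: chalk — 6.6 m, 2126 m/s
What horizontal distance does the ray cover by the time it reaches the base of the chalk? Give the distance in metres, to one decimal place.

11.0 m

p = sin θ₁/V₁ = sin 10.0°/593 = 2.9283e-04 s/m is conserved through the stack.
Layer 1: θ = 10.00°; offset = 5.8·tan 10.00° = 1.023 m.
Layer 2: sin θ = p·893 = 0.2615 → θ = 15.16°; offset = 17.3·tan 15.16° = 4.687 m.
Layer 3: sin θ = p·2126 = 0.6226 → θ = 38.50°; offset = 6.6·tan 38.50° = 5.250 m.
Σ offsets = 10.960 m.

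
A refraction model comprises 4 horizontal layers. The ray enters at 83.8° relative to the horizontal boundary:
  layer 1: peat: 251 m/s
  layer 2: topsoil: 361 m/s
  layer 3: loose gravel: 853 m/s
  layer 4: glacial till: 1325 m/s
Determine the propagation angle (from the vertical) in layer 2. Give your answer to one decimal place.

From the normal: θ₁ = 90° − 83.8° = 6.2°.
Snell's law across each interface conserves sin θ / V, so sin θ_2 = V_2·sin θ₁/V₁.
sin θ_2 = 361 × sin 6.2° / 251 = 0.1553.
θ_2 = 8.94° from the vertical.

8.9°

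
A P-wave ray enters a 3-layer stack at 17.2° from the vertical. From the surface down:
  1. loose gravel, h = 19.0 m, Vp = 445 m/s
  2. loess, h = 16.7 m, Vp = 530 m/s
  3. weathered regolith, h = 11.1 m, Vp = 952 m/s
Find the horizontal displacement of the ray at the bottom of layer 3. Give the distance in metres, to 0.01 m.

21.23 m

Apply Snell's law at each interface; in layer i the horizontal offset is hᵢ·tan θᵢ.
Layer 1: θ = 17.20°; offset = 19.0·tan 17.20° = 5.8815 m.
Layer 2: sin θ = 530·sin 17.2°/445 = 0.3522, θ = 20.62°; offset = 16.7·tan 20.62° = 6.2842 m.
Layer 3: sin θ = 952·sin 17.2°/445 = 0.6326, θ = 39.24°; offset = 11.1·tan 39.24° = 9.0669 m.
Summing the layer offsets gives 21.2327 m.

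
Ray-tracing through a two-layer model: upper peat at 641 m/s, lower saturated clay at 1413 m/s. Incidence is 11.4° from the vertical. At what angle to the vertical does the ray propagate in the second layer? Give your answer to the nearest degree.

sin θ₁/V₁ = sin θ₂/V₂ ⇒ sin θ₂ = 1413·sin 11.4°/641 = 1413·0.1977/641 = 0.4357.
θ₂ = sin⁻¹(0.4357) = 25.83° (from vertical).

26°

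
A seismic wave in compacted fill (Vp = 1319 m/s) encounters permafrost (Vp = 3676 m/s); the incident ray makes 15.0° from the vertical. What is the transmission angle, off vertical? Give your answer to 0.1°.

sin θ₁/V₁ = sin θ₂/V₂ ⇒ sin θ₂ = 3676·sin 15.0°/1319 = 3676·0.2588/1319 = 0.7213.
θ₂ = sin⁻¹(0.7213) = 46.16° (from vertical).

46.2°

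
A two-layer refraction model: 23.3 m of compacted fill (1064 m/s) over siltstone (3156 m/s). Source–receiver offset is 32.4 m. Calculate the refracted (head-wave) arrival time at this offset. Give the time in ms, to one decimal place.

51.5 ms

t = x/V₂ + 2h·√(V₂²−V₁²)/(V₁V₂).
√(V₂²−V₁²) = √(3156²−1064²) = 2971.2 m/s; delay term = 2·23.3·2971.2/(1064·3156) = 0.04123 s.
t = 32.4/3156 + 0.04123 = 0.05150 s.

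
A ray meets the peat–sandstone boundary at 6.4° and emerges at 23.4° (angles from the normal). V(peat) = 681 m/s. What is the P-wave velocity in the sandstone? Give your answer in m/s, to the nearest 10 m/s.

Snell's law: sin 6.4°/V₁ = sin 23.4°/V₂.
V₂ = V₁·sin 23.4°/sin 6.4° = 681 × 3.5629 = 2426.31 m/s.

2430 m/s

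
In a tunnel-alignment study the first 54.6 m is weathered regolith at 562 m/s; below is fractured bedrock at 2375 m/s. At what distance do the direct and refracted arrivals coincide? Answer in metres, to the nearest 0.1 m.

139.0 m

θ_c = arcsin(562/2375) = 13.69°, so cos θ_c = 0.9716 and tᵢ = 2h cos θ_c/V₁ = 0.1888 s.
At crossover x/V₁ = x/V₂ + tᵢ ⇒ x = tᵢ/(1/V₁ − 1/V₂) = 0.18879/(1.7794e-03 − 4.2105e-04) = 138.99 m.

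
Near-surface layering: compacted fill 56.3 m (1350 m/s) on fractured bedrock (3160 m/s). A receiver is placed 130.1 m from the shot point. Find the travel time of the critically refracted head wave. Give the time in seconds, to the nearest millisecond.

0.117 s

t = x/V₂ + 2h·√(V₂²−V₁²)/(V₁V₂).
√(V₂²−V₁²) = √(3160²−1350²) = 2857.1 m/s; delay term = 2·56.3·2857.1/(1350·3160) = 0.07541 s.
t = 130.1/3160 + 0.07541 = 0.11658 s.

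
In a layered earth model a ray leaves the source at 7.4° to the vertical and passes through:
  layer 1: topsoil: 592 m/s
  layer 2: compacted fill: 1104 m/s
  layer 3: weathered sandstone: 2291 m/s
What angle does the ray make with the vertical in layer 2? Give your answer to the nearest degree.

14°

Snell's law across each interface conserves sin θ / V, so sin θ_2 = V_2·sin θ₁/V₁.
sin θ_2 = 1104 × sin 7.4° / 592 = 0.2402.
θ_2 = arcsin 0.2402 = 13.90°.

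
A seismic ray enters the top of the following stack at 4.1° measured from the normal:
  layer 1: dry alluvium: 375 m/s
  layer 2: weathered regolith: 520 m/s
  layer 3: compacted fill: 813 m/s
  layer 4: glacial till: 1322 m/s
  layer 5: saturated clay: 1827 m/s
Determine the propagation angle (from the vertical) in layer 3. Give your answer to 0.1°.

Snell's law across each interface conserves sin θ / V, so sin θ_3 = V_3·sin θ₁/V₁.
sin θ_3 = 813 × sin 4.1° / 375 = 0.1550.
θ_3 = 8.92° from the vertical.

8.9°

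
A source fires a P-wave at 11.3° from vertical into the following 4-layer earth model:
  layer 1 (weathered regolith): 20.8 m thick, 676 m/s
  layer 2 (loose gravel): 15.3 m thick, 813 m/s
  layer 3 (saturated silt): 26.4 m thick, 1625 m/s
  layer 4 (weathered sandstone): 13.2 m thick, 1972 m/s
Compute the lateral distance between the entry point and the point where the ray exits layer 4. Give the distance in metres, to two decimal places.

Apply Snell's law at each interface; in layer i the horizontal offset is hᵢ·tan θᵢ.
Layer 1: θ = 11.30°; offset = 20.8·tan 11.30° = 4.1563 m.
Layer 2: sin θ = 813·sin 11.3°/676 = 0.2357, θ = 13.63°; offset = 15.3·tan 13.63° = 3.7100 m.
Layer 3: sin θ = 1625·sin 11.3°/676 = 0.4710, θ = 28.10°; offset = 26.4·tan 28.10° = 14.0968 m.
Layer 4: sin θ = 1972·sin 11.3°/676 = 0.5716, θ = 34.86°; offset = 13.2·tan 34.86° = 9.1955 m.
Σ offsets = 31.1586 m.

31.16 m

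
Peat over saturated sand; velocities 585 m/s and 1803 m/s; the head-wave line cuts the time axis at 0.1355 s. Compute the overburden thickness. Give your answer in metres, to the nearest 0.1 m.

h = tᵢ·V₁·V₂ / (2·√(V₂²−V₁²)).
√(V₂²−V₁²) = √(1803² − 585²) = 1705.5 m/s.
h = 0.1355 s × 585 × 1803 / (2 × 1705.5) = 41.90 m.

41.9 m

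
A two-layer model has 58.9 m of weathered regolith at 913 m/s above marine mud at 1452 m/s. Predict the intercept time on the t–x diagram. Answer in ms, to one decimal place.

tᵢ = 2h·√(V₂²−V₁²)/(V₁V₂).
√(V₂²−V₁²) = √(1452²−913²) = 1129.0 m/s.
tᵢ = 2·58.9·1129.0/(913·1452) = 0.10033 s.

100.3 ms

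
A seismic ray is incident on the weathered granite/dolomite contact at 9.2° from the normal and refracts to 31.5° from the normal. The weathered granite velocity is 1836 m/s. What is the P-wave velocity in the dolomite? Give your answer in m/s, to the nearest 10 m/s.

6000 m/s

Snell's law: sin 9.2°/V₁ = sin 31.5°/V₂.
V₂ = V₁·sin 31.5°/sin 9.2° = 1836 × 3.2680 = 6000.13 m/s.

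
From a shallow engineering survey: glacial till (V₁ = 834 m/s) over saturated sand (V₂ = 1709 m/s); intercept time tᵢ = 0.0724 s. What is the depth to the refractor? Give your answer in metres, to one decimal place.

h = tᵢ·V₁·V₂ / (2·√(V₂²−V₁²)).
√(V₂²−V₁²) = √(1709² − 834²) = 1491.7 m/s.
h = 0.0724 s × 834 × 1709 / (2 × 1491.7) = 34.59 m.

34.6 m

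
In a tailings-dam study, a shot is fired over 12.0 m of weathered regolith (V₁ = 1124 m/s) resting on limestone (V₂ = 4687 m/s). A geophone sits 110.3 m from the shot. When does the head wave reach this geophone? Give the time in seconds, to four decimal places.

0.0443 s

θ_c = arcsin(V₁/V₂) = arcsin(1124/4687) = 13.88°, cos θ_c = 0.9708.
Intercept time tᵢ = 2h cos θ_c / V₁ = 2·12.0·0.9708/1124 = 0.02073 s.
t = x/V₂ + tᵢ = 110.3/4687 + 0.02073 = 0.04426 s.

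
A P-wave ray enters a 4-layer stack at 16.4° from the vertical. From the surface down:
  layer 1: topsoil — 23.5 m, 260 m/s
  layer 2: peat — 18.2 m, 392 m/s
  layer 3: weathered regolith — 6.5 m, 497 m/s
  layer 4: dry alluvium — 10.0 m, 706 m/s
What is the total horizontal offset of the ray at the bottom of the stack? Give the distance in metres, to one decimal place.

Apply Snell's law at each interface; in layer i the horizontal offset is hᵢ·tan θᵢ.
Layer 1: θ = 16.40°; offset = 23.5·tan 16.40° = 6.916 m.
Layer 2: sin θ = 392·sin 16.4°/260 = 0.4257, θ = 25.19°; offset = 18.2·tan 25.19° = 8.562 m.
Layer 3: sin θ = 497·sin 16.4°/260 = 0.5397, θ = 32.66°; offset = 6.5·tan 32.66° = 4.167 m.
Layer 4: sin θ = 706·sin 16.4°/260 = 0.7667, θ = 50.06°; offset = 10.0·tan 50.06° = 11.941 m.
Total horizontal offset = 31.586 m.

31.6 m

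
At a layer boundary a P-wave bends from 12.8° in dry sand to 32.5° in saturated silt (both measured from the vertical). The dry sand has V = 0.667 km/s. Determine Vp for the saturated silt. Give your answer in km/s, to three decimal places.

Snell's law: sin 12.8°/V₁ = sin 32.5°/V₂.
V₂ = V₁·sin 32.5°/sin 12.8° = 0.667 × 2.4252 = 1.618 km/s.

1.618 km/s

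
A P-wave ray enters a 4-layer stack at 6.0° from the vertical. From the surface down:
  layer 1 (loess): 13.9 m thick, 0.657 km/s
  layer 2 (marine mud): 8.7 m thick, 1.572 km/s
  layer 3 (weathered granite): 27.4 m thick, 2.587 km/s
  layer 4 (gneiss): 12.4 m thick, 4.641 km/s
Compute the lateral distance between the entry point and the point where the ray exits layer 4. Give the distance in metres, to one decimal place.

p = sin θ₁/V₁ = sin 6.0°/0.657 = 1.5910e-01 s/km is conserved through the stack.
Layer 1: θ = 6.00°; offset = 13.9·tan 6.00° = 1.461 m.
Layer 2: sin θ = p·1.572 = 0.2501 → θ = 14.48°; offset = 8.7·tan 14.48° = 2.247 m.
Layer 3: sin θ = p·2.587 = 0.4116 → θ = 24.30°; offset = 27.4·tan 24.30° = 12.374 m.
Layer 4: sin θ = p·4.641 = 0.7384 → θ = 47.59°; offset = 12.4·tan 47.59° = 13.577 m.
Total horizontal offset = 29.659 m.

29.7 m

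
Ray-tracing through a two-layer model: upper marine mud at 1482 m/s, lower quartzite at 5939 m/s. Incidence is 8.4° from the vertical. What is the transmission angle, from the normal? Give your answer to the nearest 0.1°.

35.8°

sin θ₁/V₁ = sin θ₂/V₂ ⇒ sin θ₂ = 5939·sin 8.4°/1482 = 5939·0.1461/1482 = 0.5854.
θ₂ = sin⁻¹(0.5854) = 35.83° (from vertical).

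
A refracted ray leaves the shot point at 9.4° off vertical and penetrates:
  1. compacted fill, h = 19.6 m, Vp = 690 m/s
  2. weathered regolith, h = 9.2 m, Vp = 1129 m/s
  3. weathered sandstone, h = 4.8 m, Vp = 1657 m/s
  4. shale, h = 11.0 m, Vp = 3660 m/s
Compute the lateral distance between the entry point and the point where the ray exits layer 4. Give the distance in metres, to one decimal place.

Ray parameter p = sin 9.4° / 690 m/s = 2.3670e-04 s/m.
Layer 1: θ = 9.40°; offset = 19.6·tan 9.40° = 3.245 m.
Layer 2: sin θ = p·1129 = 0.2672 → θ = 15.50°; offset = 9.2·tan 15.50° = 2.551 m.
Layer 3: sin θ = p·1657 = 0.3922 → θ = 23.09°; offset = 4.8·tan 23.09° = 2.047 m.
Layer 4: sin θ = p·3660 = 0.8663 → θ = 60.04°; offset = 11.0·tan 60.04° = 19.080 m.
Summing the layer offsets gives 26.923 m.

26.9 m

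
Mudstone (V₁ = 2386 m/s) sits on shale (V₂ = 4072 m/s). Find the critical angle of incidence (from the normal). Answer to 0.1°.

35.9°

At critical incidence the refracted ray runs along the interface (θ₂ = 90°), so sin θ_c = V₁/V₂.
θ_c = arcsin(2386/4072) = arcsin 0.5860 = 35.87°.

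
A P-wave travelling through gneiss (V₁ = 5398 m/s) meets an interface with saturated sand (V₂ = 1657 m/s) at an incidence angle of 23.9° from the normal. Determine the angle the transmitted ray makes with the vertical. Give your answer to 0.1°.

7.1°

sin θ₁/V₁ = sin θ₂/V₂ ⇒ sin θ₂ = 1657·sin 23.9°/5398 = 1657·0.4051/5398 = 0.1244.
θ₂ = arcsin 0.1244 = 7.14° from the normal.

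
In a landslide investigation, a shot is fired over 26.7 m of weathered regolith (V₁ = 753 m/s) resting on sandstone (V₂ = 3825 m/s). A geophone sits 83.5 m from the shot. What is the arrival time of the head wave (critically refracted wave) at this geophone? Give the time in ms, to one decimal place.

91.4 ms

θ_c = arcsin(V₁/V₂) = arcsin(753/3825) = 11.35°, cos θ_c = 0.9804.
Intercept time tᵢ = 2h cos θ_c / V₁ = 2·26.7·0.9804/753 = 0.06953 s.
t = x/V₂ + tᵢ = 83.5/3825 + 0.06953 = 0.09136 s.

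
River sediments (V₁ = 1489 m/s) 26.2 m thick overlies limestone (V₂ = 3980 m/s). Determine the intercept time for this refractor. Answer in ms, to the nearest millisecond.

tᵢ = 2h·√(V₂²−V₁²)/(V₁V₂).
√(V₂²−V₁²) = √(3980²−1489²) = 3691.0 m/s.
tᵢ = 2·26.2·3691.0/(1489·3980) = 0.03264 s.

33 ms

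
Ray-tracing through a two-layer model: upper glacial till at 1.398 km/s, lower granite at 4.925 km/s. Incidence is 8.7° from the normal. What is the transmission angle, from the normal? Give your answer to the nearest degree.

sin θ₁/V₁ = sin θ₂/V₂ ⇒ sin θ₂ = 4.925·sin 8.7°/1.398 = 4.925·0.1513/1.398 = 0.5329.
θ₂ = arcsin 0.5329 = 32.20° from the normal.

32°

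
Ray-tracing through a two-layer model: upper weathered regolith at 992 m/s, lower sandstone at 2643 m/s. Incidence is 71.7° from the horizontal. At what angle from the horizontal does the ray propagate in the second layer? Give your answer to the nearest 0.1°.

33.2°

Angle from the normal: 90° − 71.7° = 18.3°.
Snell's law: sin θ₂ = (V₂/V₁)·sin θ₁ = (2643/992)·sin 18.3° = 0.8366.
θ₂ = arcsin 0.8366 = 56.78° from the normal.
From the interface: 90° − 56.78° = 33.22°.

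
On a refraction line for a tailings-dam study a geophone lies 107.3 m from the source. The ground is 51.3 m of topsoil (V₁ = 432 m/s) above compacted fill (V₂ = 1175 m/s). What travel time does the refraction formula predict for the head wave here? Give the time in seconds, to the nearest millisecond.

θ_c = arcsin(V₁/V₂) = arcsin(432/1175) = 21.57°, cos θ_c = 0.9300.
Intercept time tᵢ = 2h cos θ_c / V₁ = 2·51.3·0.9300/432 = 0.22087 s.
t = x/V₂ + tᵢ = 107.3/1175 + 0.22087 = 0.31218 s.

0.312 s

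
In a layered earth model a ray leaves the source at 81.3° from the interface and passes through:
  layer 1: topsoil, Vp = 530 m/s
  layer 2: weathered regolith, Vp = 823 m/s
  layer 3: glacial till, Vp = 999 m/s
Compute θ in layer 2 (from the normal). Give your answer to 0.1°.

13.6°

From the normal: θ₁ = 90° − 81.3° = 8.7°.
Snell's law across each interface conserves sin θ / V, so sin θ_2 = V_2·sin θ₁/V₁.
sin θ_2 = 823 × sin 8.7° / 530 = 0.2349.
θ_2 = arcsin 0.2349 = 13.58°.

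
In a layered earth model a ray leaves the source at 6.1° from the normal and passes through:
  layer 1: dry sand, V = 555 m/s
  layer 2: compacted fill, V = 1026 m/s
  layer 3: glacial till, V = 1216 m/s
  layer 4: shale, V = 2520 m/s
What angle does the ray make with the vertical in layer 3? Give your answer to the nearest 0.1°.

Snell's law across each interface conserves sin θ / V, so sin θ_3 = V_3·sin θ₁/V₁.
sin θ_3 = 1216 × sin 6.1° / 555 = 0.2328.
θ_3 = 13.46° from the vertical.

13.5°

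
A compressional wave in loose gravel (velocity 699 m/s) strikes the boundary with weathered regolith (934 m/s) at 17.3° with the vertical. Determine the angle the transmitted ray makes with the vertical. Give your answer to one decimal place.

sin θ₁/V₁ = sin θ₂/V₂ ⇒ sin θ₂ = 934·sin 17.3°/699 = 934·0.2974/699 = 0.3974.
θ₂ = arcsin 0.3974 = 23.41° from the normal.

23.4°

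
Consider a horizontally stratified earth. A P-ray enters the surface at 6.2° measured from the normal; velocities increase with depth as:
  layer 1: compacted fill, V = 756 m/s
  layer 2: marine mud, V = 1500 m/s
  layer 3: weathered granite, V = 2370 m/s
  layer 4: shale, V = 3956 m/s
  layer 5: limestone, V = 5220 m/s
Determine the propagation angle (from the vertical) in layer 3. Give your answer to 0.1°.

Ray parameter p = sin 6.2° / 756 = 1.4286e-04 s/m.
sin θ_3 = p·V_3 = 1.4286e-04 × 2370 = 0.3386.
θ_3 = 19.79° from the vertical.

19.8°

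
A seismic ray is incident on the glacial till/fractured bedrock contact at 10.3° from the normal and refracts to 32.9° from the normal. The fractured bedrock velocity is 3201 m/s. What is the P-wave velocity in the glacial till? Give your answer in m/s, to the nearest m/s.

sin 10.3° = 0.1788; sin 32.9° = 0.5432.
V₁ = V₂·(sin θ₁/sin θ₂) = 3201·(0.1788/0.5432) = 1053.71 m/s.

1054 m/s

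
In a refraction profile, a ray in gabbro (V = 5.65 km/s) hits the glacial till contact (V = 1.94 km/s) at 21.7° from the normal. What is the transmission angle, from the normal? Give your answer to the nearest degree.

7°

Snell's law: sin θ₂ = (V₂/V₁)·sin θ₁ = (1.94/5.65)·sin 21.7° = 0.1270.
θ₂ = sin⁻¹(0.1270) = 7.29° (from vertical).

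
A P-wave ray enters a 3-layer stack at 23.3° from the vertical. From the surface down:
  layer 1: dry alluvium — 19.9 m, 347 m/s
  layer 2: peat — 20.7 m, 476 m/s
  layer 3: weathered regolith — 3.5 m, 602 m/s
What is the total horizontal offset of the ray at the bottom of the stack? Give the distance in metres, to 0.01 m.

25.24 m

Ray parameter p = sin 23.3° / 347 m/s = 1.1399e-03 s/m.
Layer 1: θ = 23.30°; offset = 19.9·tan 23.30° = 8.5703 m.
Layer 2: sin θ = p·476 = 0.5426 → θ = 32.86°; offset = 20.7·tan 32.86° = 13.3711 m.
Layer 3: sin θ = p·602 = 0.6862 → θ = 43.33°; offset = 3.5·tan 43.33° = 3.3019 m.
Summing the layer offsets gives 25.2433 m.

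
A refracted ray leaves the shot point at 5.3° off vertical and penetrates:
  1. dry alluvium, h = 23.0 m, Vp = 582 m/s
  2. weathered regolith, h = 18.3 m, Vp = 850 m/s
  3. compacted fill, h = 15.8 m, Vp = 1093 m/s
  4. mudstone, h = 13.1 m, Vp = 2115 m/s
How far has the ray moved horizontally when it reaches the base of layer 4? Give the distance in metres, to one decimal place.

12.1 m

p = sin θ₁/V₁ = sin 5.3°/582 = 1.5871e-04 s/m is conserved through the stack.
Layer 1: θ = 5.30°; offset = 23.0·tan 5.30° = 2.134 m.
Layer 2: sin θ = p·850 = 0.1349 → θ = 7.75°; offset = 18.3·tan 7.75° = 2.492 m.
Layer 3: sin θ = p·1093 = 0.1735 → θ = 9.99°; offset = 15.8·tan 9.99° = 2.783 m.
Layer 4: sin θ = p·2115 = 0.3357 → θ = 19.61°; offset = 13.1·tan 19.61° = 4.668 m.
Total horizontal offset = 12.076 m.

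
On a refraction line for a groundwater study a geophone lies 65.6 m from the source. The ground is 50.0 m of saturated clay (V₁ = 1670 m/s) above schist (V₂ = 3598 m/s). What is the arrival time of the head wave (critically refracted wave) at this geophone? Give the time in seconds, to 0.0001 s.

0.0713 s

t = x/V₂ + 2h·√(V₂²−V₁²)/(V₁V₂).
√(V₂²−V₁²) = √(3598²−1670²) = 3187.0 m/s; delay term = 2·50.0·3187.0/(1670·3598) = 0.05304 s.
t = 65.6/3598 + 0.05304 = 0.07127 s.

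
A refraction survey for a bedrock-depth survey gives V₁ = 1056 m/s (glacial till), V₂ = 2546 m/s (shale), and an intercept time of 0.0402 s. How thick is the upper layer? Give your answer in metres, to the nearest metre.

h = tᵢ·V₁·V₂ / (2·√(V₂²−V₁²)).
√(V₂²−V₁²) = √(2546² − 1056²) = 2316.7 m/s.
h = 0.0402 s × 1056 × 2546 / (2 × 2316.7) = 23.33 m.

23 m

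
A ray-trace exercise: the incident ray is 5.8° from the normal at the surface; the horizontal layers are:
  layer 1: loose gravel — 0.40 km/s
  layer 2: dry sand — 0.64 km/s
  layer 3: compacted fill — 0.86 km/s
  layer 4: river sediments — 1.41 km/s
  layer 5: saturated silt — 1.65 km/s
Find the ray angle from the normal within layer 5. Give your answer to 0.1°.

Ray parameter p = sin 5.8° / 0.40 = 2.5264e-01 s/km.
sin θ_5 = p·V_5 = 2.5264e-01 × 1.65 = 0.4169.
θ_5 = arcsin 0.4169 = 24.64°.

24.6°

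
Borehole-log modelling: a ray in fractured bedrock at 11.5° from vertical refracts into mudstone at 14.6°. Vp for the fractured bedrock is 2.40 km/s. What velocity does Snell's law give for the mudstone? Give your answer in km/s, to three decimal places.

3.034 km/s

sin 11.5° = 0.1994; sin 14.6° = 0.2521.
V₂ = V₁·(sin θ₂/sin θ₁) = 2.40·(0.2521/0.1994) = 3.034 km/s.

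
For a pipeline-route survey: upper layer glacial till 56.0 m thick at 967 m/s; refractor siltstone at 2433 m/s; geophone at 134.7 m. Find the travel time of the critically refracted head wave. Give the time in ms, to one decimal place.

t = x/V₂ + 2h·√(V₂²−V₁²)/(V₁V₂).
√(V₂²−V₁²) = √(2433²−967²) = 2232.6 m/s; delay term = 2·56.0·2232.6/(967·2433) = 0.10628 s.
t = 134.7/2433 + 0.10628 = 0.16164 s.

161.6 ms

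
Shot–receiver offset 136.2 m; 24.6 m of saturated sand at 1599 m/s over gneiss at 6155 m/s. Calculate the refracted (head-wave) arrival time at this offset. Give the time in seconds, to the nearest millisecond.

0.052 s

t = x/V₂ + 2h·√(V₂²−V₁²)/(V₁V₂).
√(V₂²−V₁²) = √(6155²−1599²) = 5943.7 m/s; delay term = 2·24.6·5943.7/(1599·6155) = 0.02971 s.
t = 136.2/6155 + 0.02971 = 0.05184 s.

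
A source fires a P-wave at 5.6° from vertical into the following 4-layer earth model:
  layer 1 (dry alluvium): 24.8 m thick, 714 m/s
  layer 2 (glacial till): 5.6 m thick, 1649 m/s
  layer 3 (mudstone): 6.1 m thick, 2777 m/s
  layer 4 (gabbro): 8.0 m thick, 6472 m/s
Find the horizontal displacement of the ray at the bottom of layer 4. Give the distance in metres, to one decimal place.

Apply Snell's law at each interface; in layer i the horizontal offset is hᵢ·tan θᵢ.
Layer 1: θ = 5.60°; offset = 24.8·tan 5.60° = 2.432 m.
Layer 2: sin θ = 1649·sin 5.6°/714 = 0.2254, θ = 13.02°; offset = 5.6·tan 13.02° = 1.295 m.
Layer 3: sin θ = 2777·sin 5.6°/714 = 0.3795, θ = 22.30°; offset = 6.1·tan 22.30° = 2.502 m.
Layer 4: sin θ = 6472·sin 5.6°/714 = 0.8845, θ = 62.19°; offset = 8.0·tan 62.19° = 15.170 m.
Summing the layer offsets gives 21.399 m.

21.4 m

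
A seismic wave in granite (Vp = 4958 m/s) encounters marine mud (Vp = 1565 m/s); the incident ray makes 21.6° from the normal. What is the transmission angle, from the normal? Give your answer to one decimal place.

6.7°

sin θ₁/V₁ = sin θ₂/V₂ ⇒ sin θ₂ = 1565·sin 21.6°/4958 = 1565·0.3681/4958 = 0.1162.
θ₂ = arcsin 0.1162 = 6.67° from the normal.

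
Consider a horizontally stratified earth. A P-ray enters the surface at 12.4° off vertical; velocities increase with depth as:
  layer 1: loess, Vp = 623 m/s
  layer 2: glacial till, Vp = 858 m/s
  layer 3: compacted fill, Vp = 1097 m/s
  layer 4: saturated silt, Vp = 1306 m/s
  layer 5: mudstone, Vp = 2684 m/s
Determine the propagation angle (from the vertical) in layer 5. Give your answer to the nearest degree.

Ray parameter p = sin 12.4° / 623 = 3.4468e-04 s/m.
sin θ_5 = p·V_5 = 3.4468e-04 × 2684 = 0.9251.
θ_5 = 67.69° from the vertical.

68°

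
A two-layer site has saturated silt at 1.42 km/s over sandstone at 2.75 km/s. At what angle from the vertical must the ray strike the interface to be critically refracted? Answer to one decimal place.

31.1°

At critical incidence the refracted ray runs along the interface (θ₂ = 90°), so sin θ_c = V₁/V₂.
θ_c = arcsin(1.42/2.75) = arcsin 0.5164 = 31.09°.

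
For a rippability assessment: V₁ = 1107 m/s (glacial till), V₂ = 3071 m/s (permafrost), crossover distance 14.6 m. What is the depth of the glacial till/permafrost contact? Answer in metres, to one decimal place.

x_cross = 2h·√((V₂+V₁)/(V₂−V₁)) → h = x_cross / (2·√((V₂+V₁)/(V₂−V₁))).
√((V₂+V₁)/(V₂−V₁)) = √((3071+1107)/(3071−1107)) = 1.4585.
h = 14.6 / (2·1.4585) = 5.01 m.

5.0 m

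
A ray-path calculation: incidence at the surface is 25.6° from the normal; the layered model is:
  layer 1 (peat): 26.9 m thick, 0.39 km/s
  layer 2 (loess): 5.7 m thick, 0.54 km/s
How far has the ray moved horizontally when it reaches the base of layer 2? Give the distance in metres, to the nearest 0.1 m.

Apply Snell's law at each interface; in layer i the horizontal offset is hᵢ·tan θᵢ.
Layer 1: θ = 25.60°; offset = 26.9·tan 25.60° = 12.888 m.
Layer 2: sin θ = 0.54·sin 25.6°/0.39 = 0.5983, θ = 36.75°; offset = 5.7·tan 36.75° = 4.256 m.
Summing the layer offsets gives 17.144 m.

17.1 m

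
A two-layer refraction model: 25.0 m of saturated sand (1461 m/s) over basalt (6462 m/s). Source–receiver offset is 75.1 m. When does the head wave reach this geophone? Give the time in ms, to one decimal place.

t = x/V₂ + 2h·√(V₂²−V₁²)/(V₁V₂).
√(V₂²−V₁²) = √(6462²−1461²) = 6294.7 m/s; delay term = 2·25.0·6294.7/(1461·6462) = 0.03334 s.
t = 75.1/6462 + 0.03334 = 0.04496 s.

45.0 ms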